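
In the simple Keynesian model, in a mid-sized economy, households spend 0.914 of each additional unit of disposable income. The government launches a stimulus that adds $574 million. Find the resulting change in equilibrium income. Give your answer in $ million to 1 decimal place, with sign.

Government-spending multiplier = 1/(1 − MPC) = 1/(1 − 0.914) = 1/0.086 ≈ 11.628.
ΔY = k × ΔG = (+$574 million) / 0.086 ≈ +$6,674.4 million.

+$6,674.4 million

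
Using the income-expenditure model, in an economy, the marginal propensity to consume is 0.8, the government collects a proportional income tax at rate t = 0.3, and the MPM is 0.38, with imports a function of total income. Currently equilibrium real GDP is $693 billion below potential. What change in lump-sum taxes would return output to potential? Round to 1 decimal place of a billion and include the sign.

−$710.3 billion

Spending multiplier = 1/(1 − c(1−t) + m) = 1/(1 − 0.8×0.7 + 0.38) = 1/0.82 ≈ 1.22.
Tax multiplier = −c·k = −0.8/0.82 ≈ −0.976. Need ΔY = +$693 billion, so ΔT = ΔY/(−c·k) = −(+$693 billion) × 0.82 / 0.8 ≈ −$710.3 billion.
The government should cut lump-sum taxes by $710.3 billion.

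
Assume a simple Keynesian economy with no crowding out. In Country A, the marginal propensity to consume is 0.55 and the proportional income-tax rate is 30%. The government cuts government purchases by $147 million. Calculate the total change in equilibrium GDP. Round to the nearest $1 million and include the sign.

−$239 million

Spending multiplier = 1/(1 − c(1−t)) = 1/(1 − 0.55×0.7) = 1/0.615 ≈ 1.626.
ΔY = k × ΔG = (−$147 million) / 0.615 ≈ −$239 million.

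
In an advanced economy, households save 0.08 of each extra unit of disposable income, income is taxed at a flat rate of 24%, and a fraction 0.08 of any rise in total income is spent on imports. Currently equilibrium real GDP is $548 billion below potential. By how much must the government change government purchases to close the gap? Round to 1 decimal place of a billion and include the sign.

MPC = 1 − MPS = 1 − 0.08 = 0.92.
Spending multiplier = 1/(1 − c(1−t) + m) = 1/(1 − 0.92×0.76 + 0.08) = 1/0.3808 ≈ 2.626.
Need ΔY = +$548 billion, so ΔG = ΔY/k = (+$548 billion) × 0.3808 ≈ +$208.7 billion.
The government should increase government purchases by $208.7 billion.

+$208.7 billion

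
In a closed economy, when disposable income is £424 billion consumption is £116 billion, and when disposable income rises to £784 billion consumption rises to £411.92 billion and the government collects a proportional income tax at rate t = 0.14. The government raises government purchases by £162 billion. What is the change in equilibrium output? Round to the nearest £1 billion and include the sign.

MPC = ΔC/ΔYd = (411.92 − 116)/(784 − 424) = 295.92/360 = 0.822.
Expenditure multiplier = 1/(1 − c(1−t)) = 1/(1 − 0.822×0.86) = 1/0.29308 ≈ 3.412.
ΔY = k × ΔG = (+£162 billion) / 0.29308 ≈ +£553 billion.

+£553 billion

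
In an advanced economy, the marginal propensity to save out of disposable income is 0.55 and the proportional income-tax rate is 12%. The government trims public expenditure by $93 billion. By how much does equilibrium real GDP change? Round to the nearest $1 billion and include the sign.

MPC = 1 − MPS = 1 − 0.55 = 0.45.
Spending multiplier = 1/(1 − c(1−t)) = 1/(1 − 0.45×0.88) = 1/0.604 ≈ 1.656.
ΔY = k × ΔG = (−$93 billion) / 0.604 ≈ −$154 billion.

−$154 billion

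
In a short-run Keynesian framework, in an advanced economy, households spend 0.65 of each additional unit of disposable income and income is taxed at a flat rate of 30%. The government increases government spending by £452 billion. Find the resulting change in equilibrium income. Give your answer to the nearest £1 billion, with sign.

Expenditure multiplier = 1/(1 − c(1−t)) = 1/(1 − 0.65×0.7) = 1/0.545 ≈ 1.835.
ΔY = k × ΔG = (+£452 billion) / 0.545 ≈ +£829 billion.

+£829 billion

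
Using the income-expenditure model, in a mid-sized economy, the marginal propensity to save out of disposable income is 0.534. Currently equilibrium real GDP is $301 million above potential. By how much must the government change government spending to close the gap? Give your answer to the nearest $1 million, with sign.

MPC = 1 − MPS = 1 − 0.534 = 0.466.
Spending multiplier = 1/(1 − MPC) = 1/(1 − 0.466) = 1/0.534 ≈ 1.873.
Need ΔY = −$301 million, so ΔG = ΔY/k = (−$301 million) × 0.534 ≈ −$161 million.
The government should cut government spending by $161 million.

−$161 million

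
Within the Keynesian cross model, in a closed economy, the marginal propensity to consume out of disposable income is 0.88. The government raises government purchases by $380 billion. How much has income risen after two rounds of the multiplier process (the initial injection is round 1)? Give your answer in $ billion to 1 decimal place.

Round 1 adds ΔG = $380 billion; each later round is MPC = 0.88 times the previous.
After 2 rounds: 380 + 334.4 = ΔG·(1 − c^2)/(1 − c) = 380 × (1 − 0.7744)/0.12 = $714.4 billion.

$714.4 billion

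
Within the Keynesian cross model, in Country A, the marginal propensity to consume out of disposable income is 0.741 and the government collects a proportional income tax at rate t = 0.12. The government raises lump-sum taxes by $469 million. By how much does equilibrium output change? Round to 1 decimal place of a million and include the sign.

A lump-sum tax change of +$469 million shifts disposable income by −$469 million; first-round consumption changes by −c × ΔT = −0.741 × (+$469 million) = −$347.529 million.
Expenditure multiplier = 1/(1 − c(1−t)) = 1/(1 − 0.741×0.88) = 1/0.34792 ≈ 2.874.
The tax multiplier is −c × k ≈ −2.13, so ΔY = k × (−c·ΔT) = (−$347.529 million) / 0.34792 ≈ −$998.9 million.

−$998.9 million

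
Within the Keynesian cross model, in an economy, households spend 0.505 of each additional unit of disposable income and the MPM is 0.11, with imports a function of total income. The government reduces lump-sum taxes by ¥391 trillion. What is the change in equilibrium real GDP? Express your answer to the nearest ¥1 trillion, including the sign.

A lump-sum tax change of −¥391 trillion shifts disposable income by +¥391 trillion; first-round consumption changes by −c × ΔT = −0.505 × (−¥391 trillion) = +¥197.455 trillion.
Expenditure multiplier = 1/(1 − c + m) = 1/(1 − 0.505 + 0.11) = 1/0.605 ≈ 1.653.
The tax multiplier is −c × k ≈ −0.835, so ΔY = k × (−c·ΔT) = (+¥197.455 trillion) / 0.605 ≈ +¥326 trillion.

+¥326 trillion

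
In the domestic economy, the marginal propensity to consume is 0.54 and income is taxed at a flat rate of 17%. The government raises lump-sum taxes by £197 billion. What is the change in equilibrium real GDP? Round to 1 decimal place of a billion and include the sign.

−£192.8 billion

A lump-sum tax change of +£197 billion shifts disposable income by −£197 billion; first-round consumption changes by −c × ΔT = −0.54 × (+£197 billion) = −£106.38 billion.
Expenditure multiplier = 1/(1 − c(1−t)) = 1/(1 − 0.54×0.83) = 1/0.5518 ≈ 1.812.
The tax multiplier is −c × k ≈ −0.979, so ΔY = k × (−c·ΔT) = (−£106.38 billion) / 0.5518 ≈ −£192.8 billion.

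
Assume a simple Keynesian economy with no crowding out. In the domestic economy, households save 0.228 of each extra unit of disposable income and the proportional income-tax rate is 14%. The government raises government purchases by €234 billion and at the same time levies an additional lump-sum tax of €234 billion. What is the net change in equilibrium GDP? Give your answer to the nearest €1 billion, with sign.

+€159 billion

MPC = 1 − MPS = 1 − 0.228 = 0.772.
Expenditure multiplier = 1/(1 − c(1−t)) = 1/(1 − 0.772×0.86) = 1/0.33608 ≈ 2.975.
ΔG contributes k·ΔG = (+€234 billion) / 0.33608 ≈ +€696.3 billion.
ΔT of +€234 billion changes first-round spending by −c·ΔT = −€180.648 billion, contributing k·(−c·ΔT) = (−€180.648 billion) / 0.33608 ≈ −€537.5 billion.
Net ΔY = k(ΔG − c·ΔT) = (+€53.352 billion) / 0.33608 ≈ +€159 billion.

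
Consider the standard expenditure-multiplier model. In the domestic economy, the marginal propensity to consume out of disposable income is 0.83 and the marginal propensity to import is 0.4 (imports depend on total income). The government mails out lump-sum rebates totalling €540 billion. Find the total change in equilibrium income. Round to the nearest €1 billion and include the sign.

+€786 billion

A lump-sum tax change of −€540 billion shifts disposable income by +€540 billion; first-round consumption changes by −c × ΔT = −0.83 × (−€540 billion) = +€448.2 billion.
Expenditure multiplier = 1/(1 − c + m) = 1/(1 − 0.83 + 0.4) = 1/0.57 ≈ 1.754.
The tax multiplier is −c × k ≈ −1.456, so ΔY = k × (−c·ΔT) = (+€448.2 billion) / 0.57 ≈ +€786 billion.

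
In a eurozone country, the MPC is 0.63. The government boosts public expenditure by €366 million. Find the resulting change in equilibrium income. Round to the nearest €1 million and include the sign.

Spending multiplier = 1/(1 − MPC) = 1/(1 − 0.63) = 1/0.37 ≈ 2.703.
ΔY = k × ΔG = (+€366 million) / 0.37 ≈ +€989 million.

+€989 million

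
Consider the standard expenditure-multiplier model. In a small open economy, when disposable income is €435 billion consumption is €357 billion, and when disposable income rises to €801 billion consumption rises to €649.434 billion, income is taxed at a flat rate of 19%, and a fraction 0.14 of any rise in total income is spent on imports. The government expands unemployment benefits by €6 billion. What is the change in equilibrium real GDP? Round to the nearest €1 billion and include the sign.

+€10 billion

MPC = ΔC/ΔYd = (649.434 − 357)/(801 − 435) = 292.434/366 = 0.799.
The transfer change shifts disposable income by +€6 billion, so first-round consumption changes by c·ΔTR = 0.799 × (+€6 billion) = +€4.794 billion.
Expenditure multiplier = 1/(1 − c(1−t) + m) = 1/(1 − 0.799×0.81 + 0.14) = 1/0.49281 ≈ 2.029.
The transfer multiplier is c × k ≈ 1.621, so ΔY = k × (c·ΔTR) = (+€4.794 billion) / 0.49281 ≈ +€10 billion.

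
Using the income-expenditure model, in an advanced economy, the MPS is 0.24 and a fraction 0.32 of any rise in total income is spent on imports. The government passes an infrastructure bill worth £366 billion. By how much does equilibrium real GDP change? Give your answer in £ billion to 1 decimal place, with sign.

+£653.6 billion

MPC = 1 − MPS = 1 − 0.24 = 0.76.
Expenditure multiplier = 1/(1 − c + m) = 1/(1 − 0.76 + 0.32) = 1/0.56 ≈ 1.786.
ΔY = k × ΔG = (+£366 billion) / 0.56 ≈ +£653.6 billion.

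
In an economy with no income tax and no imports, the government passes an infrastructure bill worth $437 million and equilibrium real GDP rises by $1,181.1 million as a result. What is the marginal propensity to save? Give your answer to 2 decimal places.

Implied spending multiplier k = ΔY/ΔG = 1,181.1/437 ≈ 2.7027.
Since k = 1/(1 − MPC), MPC = 1 − 1/k = 1 − ΔG/ΔY = 1 − 437/1,181.1 ≈ 0.63.
MPS = 1 − MPC = 0.37.

0.37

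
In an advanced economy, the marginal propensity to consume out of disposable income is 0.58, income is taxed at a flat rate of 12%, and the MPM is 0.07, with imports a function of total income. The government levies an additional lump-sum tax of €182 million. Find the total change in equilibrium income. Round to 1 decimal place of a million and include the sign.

A lump-sum tax change of +€182 million shifts disposable income by −€182 million; first-round consumption changes by −c × ΔT = −0.58 × (+€182 million) = −€105.56 million.
Expenditure multiplier = 1/(1 − c(1−t) + m) = 1/(1 − 0.58×0.88 + 0.07) = 1/0.5596 ≈ 1.787.
The tax multiplier is −c × k ≈ −1.036, so ΔY = k × (−c·ΔT) = (−€105.56 million) / 0.5596 ≈ −€188.6 million.

−€188.6 million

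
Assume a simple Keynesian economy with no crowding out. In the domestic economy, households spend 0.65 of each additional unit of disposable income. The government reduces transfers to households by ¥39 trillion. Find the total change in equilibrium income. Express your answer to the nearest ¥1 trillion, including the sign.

The transfer change shifts disposable income by −¥39 trillion, so first-round consumption changes by c·ΔTR = 0.65 × (−¥39 trillion) = −¥25.35 trillion.
Expenditure multiplier = 1/(1 − MPC) = 1/(1 − 0.65) = 1/0.35 ≈ 2.857.
The transfer multiplier is c × k ≈ 1.857, so ΔY = k × (c·ΔTR) = (−¥25.35 trillion) / 0.35 ≈ −¥72 trillion.

−¥72 trillion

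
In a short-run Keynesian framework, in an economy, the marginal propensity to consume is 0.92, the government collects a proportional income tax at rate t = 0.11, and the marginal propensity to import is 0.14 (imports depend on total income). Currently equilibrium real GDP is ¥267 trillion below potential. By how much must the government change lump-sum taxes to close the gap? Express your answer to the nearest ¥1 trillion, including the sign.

Spending multiplier = 1/(1 − c(1−t) + m) = 1/(1 − 0.92×0.89 + 0.14) = 1/0.3212 ≈ 3.113.
Tax multiplier = −c·k = −0.92/0.3212 ≈ −2.864. Need ΔY = +¥267 trillion, so ΔT = ΔY/(−c·k) = −(+¥267 trillion) × 0.3212 / 0.92 ≈ −¥93 trillion.
The government should cut lump-sum taxes by ¥93 trillion.

−¥93 trillion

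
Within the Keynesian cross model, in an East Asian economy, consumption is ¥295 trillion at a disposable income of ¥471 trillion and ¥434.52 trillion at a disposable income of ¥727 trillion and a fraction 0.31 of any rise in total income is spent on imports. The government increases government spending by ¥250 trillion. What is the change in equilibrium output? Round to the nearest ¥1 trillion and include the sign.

MPC = ΔC/ΔYd = (434.52 − 295)/(727 − 471) = 139.52/256 = 0.545.
Expenditure multiplier = 1/(1 − c + m) = 1/(1 − 0.545 + 0.31) = 1/0.765 ≈ 1.307.
ΔY = k × ΔG = (+¥250 trillion) / 0.765 ≈ +¥327 trillion.

+¥327 trillion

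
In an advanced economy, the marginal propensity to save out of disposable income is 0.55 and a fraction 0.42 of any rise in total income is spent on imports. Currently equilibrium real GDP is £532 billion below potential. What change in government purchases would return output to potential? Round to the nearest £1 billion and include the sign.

+£516 billion

MPC = 1 − MPS = 1 − 0.55 = 0.45.
Spending multiplier = 1/(1 − c + m) = 1/(1 − 0.45 + 0.42) = 1/0.97 ≈ 1.031.
Need ΔY = +£532 billion, so ΔG = ΔY/k = (+£532 billion) × 0.97 ≈ +£516 billion.
The government should increase government purchases by £516 billion.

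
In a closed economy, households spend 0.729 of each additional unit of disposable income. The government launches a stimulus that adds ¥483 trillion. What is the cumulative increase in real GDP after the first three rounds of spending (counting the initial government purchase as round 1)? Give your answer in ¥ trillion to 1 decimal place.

Round 1 adds ΔG = ¥483 trillion; each later round is MPC = 0.729 times the previous.
After 3 rounds: 483 + 352.107 + 256.686003 = ΔG·(1 − c^3)/(1 − c) = 483 × (1 − 0.387420489)/0.271 ≈ ¥1,091.8 trillion.

¥1,091.8 trillion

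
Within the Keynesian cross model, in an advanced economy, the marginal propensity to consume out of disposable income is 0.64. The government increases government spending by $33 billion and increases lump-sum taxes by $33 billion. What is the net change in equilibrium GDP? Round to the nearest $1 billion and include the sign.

+$33 billion

Expenditure multiplier = 1/(1 − MPC) = 1/(1 − 0.64) = 1/0.36 ≈ 2.778.
ΔG contributes k·ΔG = (+$33 billion) / 0.36 ≈ +$91.7 billion.
ΔT of +$33 billion changes first-round spending by −c·ΔT = −$21.12 billion, contributing k·(−c·ΔT) = (−$21.12 billion) / 0.36 ≈ −$58.7 billion.
With ΔG = ΔT and no other leakages, the balanced-budget multiplier is 1, so ΔY = ΔG = +$33 billion.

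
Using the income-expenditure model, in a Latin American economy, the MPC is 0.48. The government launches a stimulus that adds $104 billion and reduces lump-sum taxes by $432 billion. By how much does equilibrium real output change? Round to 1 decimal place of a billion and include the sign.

+$598.8 billion

Expenditure multiplier = 1/(1 − MPC) = 1/(1 − 0.48) = 1/0.52 ≈ 1.923.
ΔG contributes k·ΔG = (+$104 billion) / 0.52 = +$200 billion.
ΔT of −$432 billion changes first-round spending by −c·ΔT = +$207.36 billion, contributing k·(−c·ΔT) = (+$207.36 billion) / 0.52 ≈ +$398.8 billion.
Net ΔY = k(ΔG − c·ΔT) = (+$311.36 billion) / 0.52 ≈ +$598.8 billion.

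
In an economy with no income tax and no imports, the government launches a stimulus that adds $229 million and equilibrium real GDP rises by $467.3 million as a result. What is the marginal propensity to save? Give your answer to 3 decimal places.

0.490

Implied spending multiplier k = ΔY/ΔG = 467.3/229 ≈ 2.0406.
Since k = 1/(1 − MPC), MPC = 1 − 1/k = 1 − ΔG/ΔY = 1 − 229/467.3 ≈ 0.510.
MPS = 1 − MPC = 0.490.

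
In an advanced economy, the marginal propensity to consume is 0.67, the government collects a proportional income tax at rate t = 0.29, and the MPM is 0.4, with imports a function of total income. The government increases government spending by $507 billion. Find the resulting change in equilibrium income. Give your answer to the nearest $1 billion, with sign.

+$549 billion

Spending multiplier = 1/(1 − c(1−t) + m) = 1/(1 − 0.67×0.71 + 0.4) = 1/0.9243 ≈ 1.082.
ΔY = k × ΔG = (+$507 billion) / 0.9243 ≈ +$549 billion.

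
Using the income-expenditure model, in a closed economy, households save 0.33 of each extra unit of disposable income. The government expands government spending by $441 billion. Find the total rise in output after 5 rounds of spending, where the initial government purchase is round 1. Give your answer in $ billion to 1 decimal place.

MPC = 1 − MPS = 1 − 0.33 = 0.67.
Round 1 adds ΔG = $441 billion; each later round is MPC = 0.67 times the previous.
After 5 rounds: 441 + 295.47 + 197.9649 + 132.636483 + 88.86644361 = ΔG·(1 − c^5)/(1 − c) = 441 × (1 − 0.1350125107)/0.33 ≈ $1,155.9 billion.

$1,155.9 billion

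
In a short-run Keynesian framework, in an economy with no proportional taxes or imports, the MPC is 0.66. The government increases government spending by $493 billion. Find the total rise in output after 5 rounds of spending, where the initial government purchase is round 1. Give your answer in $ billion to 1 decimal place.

Round 1 adds ΔG = $493 billion; each later round is MPC = 0.66 times the previous.
After 5 rounds: 493 + 325.38 + 214.7508 + 141.735528 + 93.54544848 = ΔG·(1 − c^5)/(1 − c) = 493 × (1 − 0.1252332576)/0.34 ≈ $1,268.4 billion.

$1,268.4 billion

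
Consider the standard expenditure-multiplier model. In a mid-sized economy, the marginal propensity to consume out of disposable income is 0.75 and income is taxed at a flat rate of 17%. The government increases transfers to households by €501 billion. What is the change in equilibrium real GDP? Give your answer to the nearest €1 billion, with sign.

+€995 billion

The transfer change shifts disposable income by +€501 billion, so first-round consumption changes by c·ΔTR = 0.75 × (+€501 billion) = +€375.75 billion.
Expenditure multiplier = 1/(1 − c(1−t)) = 1/(1 − 0.75×0.83) = 1/0.3775 ≈ 2.649.
The transfer multiplier is c × k ≈ 1.987, so ΔY = k × (c·ΔTR) = (+€375.75 billion) / 0.3775 ≈ +€995 billion.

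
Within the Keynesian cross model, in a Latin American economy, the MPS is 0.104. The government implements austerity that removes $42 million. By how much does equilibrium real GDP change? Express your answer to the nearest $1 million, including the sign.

MPC = 1 − MPS = 1 − 0.104 = 0.896.
Government-spending multiplier = 1/(1 − MPC) = 1/(1 − 0.896) = 1/0.104 ≈ 9.615.
ΔY = k × ΔG = (−$42 million) / 0.104 ≈ −$404 million.

−$404 million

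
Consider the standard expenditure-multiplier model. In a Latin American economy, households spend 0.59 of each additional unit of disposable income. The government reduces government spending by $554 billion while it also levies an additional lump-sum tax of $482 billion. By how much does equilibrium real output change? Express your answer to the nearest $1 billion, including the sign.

Expenditure multiplier = 1/(1 − MPC) = 1/(1 − 0.59) = 1/0.41 ≈ 2.439.
ΔG contributes k·ΔG = (−$554 billion) / 0.41 ≈ −$1,351.2 billion.
ΔT of +$482 billion changes first-round spending by −c·ΔT = −$284.38 billion, contributing k·(−c·ΔT) = (−$284.38 billion) / 0.41 ≈ −$693.6 billion.
Net ΔY = k(ΔG − c·ΔT) = (−$838.38 billion) / 0.41 ≈ −$2,045 billion.

−$2,045 billion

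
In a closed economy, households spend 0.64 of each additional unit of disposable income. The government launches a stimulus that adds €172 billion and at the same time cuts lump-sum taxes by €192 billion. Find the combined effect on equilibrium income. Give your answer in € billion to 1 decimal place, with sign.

+€819.1 billion

Expenditure multiplier = 1/(1 − MPC) = 1/(1 − 0.64) = 1/0.36 ≈ 2.778.
ΔG contributes k·ΔG = (+€172 billion) / 0.36 ≈ +€477.8 billion.
ΔT of −€192 billion changes first-round spending by −c·ΔT = +€122.88 billion, contributing k·(−c·ΔT) = (+€122.88 billion) / 0.36 ≈ +€341.3 billion.
Net ΔY = k(ΔG − c·ΔT) = (+€294.88 billion) / 0.36 ≈ +€819.1 billion.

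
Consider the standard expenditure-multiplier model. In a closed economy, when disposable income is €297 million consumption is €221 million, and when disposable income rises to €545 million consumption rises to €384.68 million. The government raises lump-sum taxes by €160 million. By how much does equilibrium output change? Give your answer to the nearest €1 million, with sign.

MPC = ΔC/ΔYd = (384.68 − 221)/(545 − 297) = 163.68/248 = 0.66.
A lump-sum tax change of +€160 million shifts disposable income by −€160 million; first-round consumption changes by −c × ΔT = −0.66 × (+€160 million) = −€105.6 million.
Expenditure multiplier = 1/(1 − MPC) = 1/(1 − 0.66) = 1/0.34 ≈ 2.941.
The tax multiplier is −c × k ≈ −1.941, so ΔY = k × (−c·ΔT) = (−€105.6 million) / 0.34 ≈ −€311 million.

−€311 million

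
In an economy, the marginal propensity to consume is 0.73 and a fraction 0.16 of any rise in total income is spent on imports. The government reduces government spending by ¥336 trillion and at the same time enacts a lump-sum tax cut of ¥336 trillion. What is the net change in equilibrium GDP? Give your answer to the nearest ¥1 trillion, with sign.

Expenditure multiplier = 1/(1 − c + m) = 1/(1 − 0.73 + 0.16) = 1/0.43 ≈ 2.326.
ΔG contributes k·ΔG = (−¥336 trillion) / 0.43 ≈ −¥781.4 trillion.
ΔT of −¥336 trillion changes first-round spending by −c·ΔT = +¥245.28 trillion, contributing k·(−c·ΔT) = (+¥245.28 trillion) / 0.43 ≈ +¥570.4 trillion.
Net ΔY = k(ΔG − c·ΔT) = (−¥90.72 trillion) / 0.43 ≈ −¥211 trillion.

−¥211 trillion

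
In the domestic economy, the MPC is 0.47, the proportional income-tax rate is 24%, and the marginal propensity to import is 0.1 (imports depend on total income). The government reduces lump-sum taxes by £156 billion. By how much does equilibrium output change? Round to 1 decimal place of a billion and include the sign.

+£98.7 billion

A lump-sum tax change of −£156 billion shifts disposable income by +£156 billion; first-round consumption changes by −c × ΔT = −0.47 × (−£156 billion) = +£73.32 billion.
Expenditure multiplier = 1/(1 − c(1−t) + m) = 1/(1 − 0.47×0.76 + 0.1) = 1/0.7428 ≈ 1.346.
The tax multiplier is −c × k ≈ −0.633, so ΔY = k × (−c·ΔT) = (+£73.32 billion) / 0.7428 ≈ +£98.7 billion.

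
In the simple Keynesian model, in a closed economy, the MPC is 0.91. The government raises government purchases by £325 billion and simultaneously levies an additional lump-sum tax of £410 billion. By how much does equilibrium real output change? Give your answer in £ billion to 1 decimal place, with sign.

−£534.4 billion

Expenditure multiplier = 1/(1 − MPC) = 1/(1 − 0.91) = 1/0.09 ≈ 11.111.
ΔG contributes k·ΔG = (+£325 billion) / 0.09 ≈ +£3,611.1 billion.
ΔT of +£410 billion changes first-round spending by −c·ΔT = −£373.1 billion, contributing k·(−c·ΔT) = (−£373.1 billion) / 0.09 ≈ −£4,145.6 billion.
Net ΔY = k(ΔG − c·ΔT) = (−£48.1 billion) / 0.09 ≈ −£534.4 billion.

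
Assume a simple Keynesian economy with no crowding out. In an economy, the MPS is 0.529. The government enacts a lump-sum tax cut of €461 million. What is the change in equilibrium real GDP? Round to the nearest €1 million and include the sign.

+€410 million

MPC = 1 − MPS = 1 − 0.529 = 0.471.
A lump-sum tax change of −€461 million shifts disposable income by +€461 million; first-round consumption changes by −c × ΔT = −0.471 × (−€461 million) = +€217.131 million.
Expenditure multiplier = 1/(1 − MPC) = 1/(1 − 0.471) = 1/0.529 ≈ 1.89.
The tax multiplier is −c × k ≈ −0.89, so ΔY = k × (−c·ΔT) = (+€217.131 million) / 0.529 ≈ +€410 million.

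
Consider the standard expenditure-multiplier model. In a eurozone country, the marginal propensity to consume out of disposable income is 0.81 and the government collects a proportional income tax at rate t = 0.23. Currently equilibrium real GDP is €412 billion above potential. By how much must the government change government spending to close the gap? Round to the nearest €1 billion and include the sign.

Spending multiplier = 1/(1 − c(1−t)) = 1/(1 − 0.81×0.77) = 1/0.3763 ≈ 2.657.
Need ΔY = −€412 billion, so ΔG = ΔY/k = (−€412 billion) × 0.3763 ≈ −€155 billion.
The government should cut government spending by €155 billion.

−€155 billion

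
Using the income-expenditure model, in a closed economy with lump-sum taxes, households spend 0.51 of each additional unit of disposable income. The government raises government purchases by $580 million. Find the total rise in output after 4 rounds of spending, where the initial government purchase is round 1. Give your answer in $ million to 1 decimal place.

Round 1 adds ΔG = $580 million; each later round is MPC = 0.51 times the previous.
After 4 rounds: 580 + 295.8 + 150.858 + 76.93758 = ΔG·(1 − c^4)/(1 − c) = 580 × (1 − 0.06765201)/0.49 ≈ $1,103.6 million.

$1,103.6 million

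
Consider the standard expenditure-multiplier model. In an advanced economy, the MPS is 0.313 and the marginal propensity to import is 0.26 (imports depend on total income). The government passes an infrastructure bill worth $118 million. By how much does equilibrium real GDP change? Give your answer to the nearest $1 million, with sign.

+$206 million

MPC = 1 − MPS = 1 − 0.313 = 0.687.
Spending multiplier = 1/(1 − c + m) = 1/(1 − 0.687 + 0.26) = 1/0.573 ≈ 1.745.
ΔY = k × ΔG = (+$118 million) / 0.573 ≈ +$206 million.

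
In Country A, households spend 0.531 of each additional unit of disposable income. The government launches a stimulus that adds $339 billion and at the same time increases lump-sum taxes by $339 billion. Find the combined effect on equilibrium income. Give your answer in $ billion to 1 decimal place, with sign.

Expenditure multiplier = 1/(1 − MPC) = 1/(1 − 0.531) = 1/0.469 ≈ 2.132.
ΔG contributes k·ΔG = (+$339 billion) / 0.469 ≈ +$722.8 billion.
ΔT of +$339 billion changes first-round spending by −c·ΔT = −$180.009 billion, contributing k·(−c·ΔT) = (−$180.009 billion) / 0.469 ≈ −$383.8 billion.
With ΔG = ΔT and no other leakages, the balanced-budget multiplier is 1, so ΔY = ΔG = +$339 billion.

+$339.0 billion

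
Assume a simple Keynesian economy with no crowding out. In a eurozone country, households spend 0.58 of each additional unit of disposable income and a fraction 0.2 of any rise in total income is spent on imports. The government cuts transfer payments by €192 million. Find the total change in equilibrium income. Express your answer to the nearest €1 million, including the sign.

The transfer change shifts disposable income by −€192 million, so first-round consumption changes by c·ΔTR = 0.58 × (−€192 million) = −€111.36 million.
Expenditure multiplier = 1/(1 − c + m) = 1/(1 − 0.58 + 0.2) = 1/0.62 ≈ 1.613.
The transfer multiplier is c × k ≈ 0.935, so ΔY = k × (c·ΔTR) = (−€111.36 million) / 0.62 ≈ −€180 million.

−€180 million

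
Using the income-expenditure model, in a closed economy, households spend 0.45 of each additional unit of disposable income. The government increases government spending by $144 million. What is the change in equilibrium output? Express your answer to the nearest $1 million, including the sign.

+$262 million

Spending multiplier = 1/(1 − MPC) = 1/(1 − 0.45) = 1/0.55 ≈ 1.818.
ΔY = k × ΔG = (+$144 million) / 0.55 ≈ +$262 million.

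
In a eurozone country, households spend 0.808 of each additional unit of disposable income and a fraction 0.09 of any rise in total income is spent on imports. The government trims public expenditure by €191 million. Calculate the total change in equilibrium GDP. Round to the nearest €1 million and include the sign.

−€677 million

Expenditure multiplier = 1/(1 − c + m) = 1/(1 − 0.808 + 0.09) = 1/0.282 ≈ 3.546.
ΔY = k × ΔG = (−€191 million) / 0.282 ≈ −€677 million.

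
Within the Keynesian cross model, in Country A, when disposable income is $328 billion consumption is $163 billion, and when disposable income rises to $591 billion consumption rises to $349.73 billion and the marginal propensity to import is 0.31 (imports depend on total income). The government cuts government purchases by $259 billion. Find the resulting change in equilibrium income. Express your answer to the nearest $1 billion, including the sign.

MPC = ΔC/ΔYd = (349.73 − 163)/(591 − 328) = 186.73/263 = 0.71.
Expenditure multiplier = 1/(1 − c + m) = 1/(1 − 0.71 + 0.31) = 1/0.6 ≈ 1.667.
ΔY = k × ΔG = (−$259 billion) / 0.6 ≈ −$432 billion.

−$432 billion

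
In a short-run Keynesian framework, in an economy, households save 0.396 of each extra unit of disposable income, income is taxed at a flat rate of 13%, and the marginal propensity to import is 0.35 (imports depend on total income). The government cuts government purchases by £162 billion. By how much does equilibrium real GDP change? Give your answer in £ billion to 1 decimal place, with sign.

MPC = 1 − MPS = 1 − 0.396 = 0.604.
Government-spending multiplier = 1/(1 − c(1−t) + m) = 1/(1 − 0.604×0.87 + 0.35) = 1/0.82452 ≈ 1.213.
ΔY = k × ΔG = (−£162 billion) / 0.82452 ≈ −£196.5 billion.

−£196.5 billion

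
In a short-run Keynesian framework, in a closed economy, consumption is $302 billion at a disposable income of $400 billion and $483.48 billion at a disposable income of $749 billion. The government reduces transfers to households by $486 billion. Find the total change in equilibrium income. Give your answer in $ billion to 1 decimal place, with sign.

MPC = ΔC/ΔYd = (483.48 − 302)/(749 − 400) = 181.48/349 = 0.52.
The transfer change shifts disposable income by −$486 billion, so first-round consumption changes by c·ΔTR = 0.52 × (−$486 billion) = −$252.72 billion.
Expenditure multiplier = 1/(1 − MPC) = 1/(1 − 0.52) = 1/0.48 ≈ 2.083.
The transfer multiplier is c × k ≈ 1.083, so ΔY = k × (c·ΔTR) = (−$252.72 billion) / 0.48 = −$526.5 billion.

−$526.5 billion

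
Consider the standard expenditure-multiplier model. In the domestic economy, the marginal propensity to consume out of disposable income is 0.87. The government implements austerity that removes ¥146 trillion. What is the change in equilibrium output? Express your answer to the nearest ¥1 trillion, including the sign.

−¥1,123 trillion

Spending multiplier = 1/(1 − MPC) = 1/(1 − 0.87) = 1/0.13 ≈ 7.692.
ΔY = k × ΔG = (−¥146 trillion) / 0.13 ≈ −¥1,123 trillion.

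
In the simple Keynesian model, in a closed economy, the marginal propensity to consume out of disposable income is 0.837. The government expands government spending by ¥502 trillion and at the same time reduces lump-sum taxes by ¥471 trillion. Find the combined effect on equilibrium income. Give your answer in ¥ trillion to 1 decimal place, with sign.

Expenditure multiplier = 1/(1 − MPC) = 1/(1 − 0.837) = 1/0.163 ≈ 6.135.
ΔG contributes k·ΔG = (+¥502 trillion) / 0.163 ≈ +¥3,079.8 trillion.
ΔT of −¥471 trillion changes first-round spending by −c·ΔT = +¥394.227 trillion, contributing k·(−c·ΔT) = (+¥394.227 trillion) / 0.163 ≈ +¥2,418.6 trillion.
Net ΔY = k(ΔG − c·ΔT) = (+¥896.227 trillion) / 0.163 ≈ +¥5,498.3 trillion.

+¥5,498.3 trillion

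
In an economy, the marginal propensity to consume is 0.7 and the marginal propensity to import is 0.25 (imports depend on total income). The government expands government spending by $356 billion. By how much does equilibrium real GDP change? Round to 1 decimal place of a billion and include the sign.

+$647.3 billion

Government-spending multiplier = 1/(1 − c + m) = 1/(1 − 0.7 + 0.25) = 1/0.55 ≈ 1.818.
ΔY = k × ΔG = (+$356 billion) / 0.55 ≈ +$647.3 billion.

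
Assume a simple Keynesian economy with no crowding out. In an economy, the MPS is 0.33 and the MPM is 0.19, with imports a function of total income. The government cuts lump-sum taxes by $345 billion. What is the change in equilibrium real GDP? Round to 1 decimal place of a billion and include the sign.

+$444.5 billion

MPC = 1 − MPS = 1 − 0.33 = 0.67.
A lump-sum tax change of −$345 billion shifts disposable income by +$345 billion; first-round consumption changes by −c × ΔT = −0.67 × (−$345 billion) = +$231.15 billion.
Expenditure multiplier = 1/(1 − c + m) = 1/(1 − 0.67 + 0.19) = 1/0.52 ≈ 1.923.
The tax multiplier is −c × k ≈ −1.288, so ΔY = k × (−c·ΔT) = (+$231.15 billion) / 0.52 ≈ +$444.5 billion.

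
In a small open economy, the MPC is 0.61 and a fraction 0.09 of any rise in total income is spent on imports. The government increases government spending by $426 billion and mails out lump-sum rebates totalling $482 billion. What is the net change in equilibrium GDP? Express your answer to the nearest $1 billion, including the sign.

+$1,500 billion

Expenditure multiplier = 1/(1 − c + m) = 1/(1 − 0.61 + 0.09) = 1/0.48 ≈ 2.083.
ΔG contributes k·ΔG = (+$426 billion) / 0.48 = +$887.5 billion.
ΔT of −$482 billion changes first-round spending by −c·ΔT = +$294.02 billion, contributing k·(−c·ΔT) = (+$294.02 billion) / 0.48 ≈ +$612.5 billion.
Net ΔY = k(ΔG − c·ΔT) = (+$720.02 billion) / 0.48 ≈ +$1,500 billion.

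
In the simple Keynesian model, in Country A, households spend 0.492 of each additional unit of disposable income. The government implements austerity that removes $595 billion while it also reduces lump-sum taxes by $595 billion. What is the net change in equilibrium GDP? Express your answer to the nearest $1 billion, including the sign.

−$595 billion

Expenditure multiplier = 1/(1 − MPC) = 1/(1 − 0.492) = 1/0.508 ≈ 1.969.
ΔG contributes k·ΔG = (−$595 billion) / 0.508 ≈ −$1,171.3 billion.
ΔT of −$595 billion changes first-round spending by −c·ΔT = +$292.74 billion, contributing k·(−c·ΔT) = (+$292.74 billion) / 0.508 ≈ +$576.3 billion.
With ΔG = ΔT and no other leakages, the balanced-budget multiplier is 1, so ΔY = ΔG = −$595 billion.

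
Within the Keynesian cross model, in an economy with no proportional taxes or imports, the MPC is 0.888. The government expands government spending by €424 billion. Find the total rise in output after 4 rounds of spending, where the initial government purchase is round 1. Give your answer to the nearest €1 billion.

€1,432 billion

Round 1 adds ΔG = €424 billion; each later round is MPC = 0.888 times the previous.
After 4 rounds: 424 + 376.512 + 334.342656 + 296.896278528 = ΔG·(1 − c^4)/(1 − c) = 424 × (1 − 0.621801639936)/0.112 ≈ €1,432 billion.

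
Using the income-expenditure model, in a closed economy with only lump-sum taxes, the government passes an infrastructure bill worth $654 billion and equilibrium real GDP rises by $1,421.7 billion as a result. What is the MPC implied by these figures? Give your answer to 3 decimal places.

Implied spending multiplier k = ΔY/ΔG = 1,421.7/654 ≈ 2.1739.
Since k = 1/(1 − MPC), MPC = 1 − 1/k = 1 − ΔG/ΔY = 1 − 654/1,421.7 ≈ 0.540.

0.540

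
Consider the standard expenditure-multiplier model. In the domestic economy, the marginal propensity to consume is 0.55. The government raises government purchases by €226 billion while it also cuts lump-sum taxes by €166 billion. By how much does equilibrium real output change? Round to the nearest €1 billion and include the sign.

+€705 billion

Expenditure multiplier = 1/(1 − MPC) = 1/(1 − 0.55) = 1/0.45 ≈ 2.222.
ΔG contributes k·ΔG = (+€226 billion) / 0.45 ≈ +€502.2 billion.
ΔT of −€166 billion changes first-round spending by −c·ΔT = +€91.3 billion, contributing k·(−c·ΔT) = (+€91.3 billion) / 0.45 ≈ +€202.9 billion.
Net ΔY = k(ΔG − c·ΔT) = (+€317.3 billion) / 0.45 ≈ +€705 billion.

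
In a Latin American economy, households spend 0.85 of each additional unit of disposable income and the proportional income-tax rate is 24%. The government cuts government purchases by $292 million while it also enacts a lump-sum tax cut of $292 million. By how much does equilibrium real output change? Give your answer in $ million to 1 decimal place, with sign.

Expenditure multiplier = 1/(1 − c(1−t)) = 1/(1 − 0.85×0.76) = 1/0.354 ≈ 2.825.
ΔG contributes k·ΔG = (−$292 million) / 0.354 ≈ −$824.9 million.
ΔT of −$292 million changes first-round spending by −c·ΔT = +$248.2 million, contributing k·(−c·ΔT) = (+$248.2 million) / 0.354 ≈ +$701.1 million.
Net ΔY = k(ΔG − c·ΔT) = (−$43.8 million) / 0.354 ≈ −$123.7 million.

−$123.7 million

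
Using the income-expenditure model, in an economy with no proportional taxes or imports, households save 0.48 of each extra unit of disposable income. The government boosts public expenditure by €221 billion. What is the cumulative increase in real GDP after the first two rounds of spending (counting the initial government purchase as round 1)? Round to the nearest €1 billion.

€336 billion

MPC = 1 − MPS = 1 − 0.48 = 0.52.
Round 1 adds ΔG = €221 billion; each later round is MPC = 0.52 times the previous.
After 2 rounds: 221 + 114.92 = ΔG·(1 − c^2)/(1 − c) = 221 × (1 − 0.2704)/0.48 ≈ €336 billion.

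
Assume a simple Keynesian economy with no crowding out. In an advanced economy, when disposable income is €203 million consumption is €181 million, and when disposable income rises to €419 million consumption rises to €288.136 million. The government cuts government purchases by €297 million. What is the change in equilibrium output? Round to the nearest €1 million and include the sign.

−€589 million

MPC = ΔC/ΔYd = (288.136 − 181)/(419 − 203) = 107.136/216 = 0.496.
Spending multiplier = 1/(1 − MPC) = 1/(1 − 0.496) = 1/0.504 ≈ 1.984.
ΔY = k × ΔG = (−€297 million) / 0.504 ≈ −€589 million.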